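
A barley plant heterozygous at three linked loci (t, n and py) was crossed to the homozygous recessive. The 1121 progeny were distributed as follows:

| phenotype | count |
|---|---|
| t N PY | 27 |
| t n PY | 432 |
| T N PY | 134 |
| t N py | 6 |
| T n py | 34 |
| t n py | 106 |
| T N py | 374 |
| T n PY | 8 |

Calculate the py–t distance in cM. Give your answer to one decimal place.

22.7 cM

The two most frequent reciprocal classes, t n PY and T N py, are the parental types, so the F1 was t n PY / T N py.
The two rarest classes, T n PY and t N py, are the double crossovers. Comparing them with the parentals, only the t allele has switched, so t is the middle locus and the order is py – t – n.
Crossovers in the py–t interval produce the single-crossover classes t n py and T N PY (106 + 134 = 240) plus the double crossovers (14).
RF(py–t) = (240 + 14) / 1121 = 254/1121 = 0.2266 → 22.7 cM.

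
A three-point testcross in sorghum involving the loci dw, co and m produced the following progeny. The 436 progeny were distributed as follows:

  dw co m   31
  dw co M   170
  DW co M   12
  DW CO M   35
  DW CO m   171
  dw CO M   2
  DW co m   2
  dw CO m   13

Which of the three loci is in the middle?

The two most frequent reciprocal classes, dw co M and DW CO m, are the parental types, so the F1 was dw co M / DW CO m.
The two rarest classes, dw CO M and DW co m, are the double crossovers. Comparing them with the parentals, only the co allele has switched, so co is the middle locus and the order is m – co – dw.

co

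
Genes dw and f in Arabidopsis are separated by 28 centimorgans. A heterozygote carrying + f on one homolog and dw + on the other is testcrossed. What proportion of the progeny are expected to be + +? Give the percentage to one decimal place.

A map distance of 28 centimorgans corresponds to a recombination frequency of 0.280.
The F1 is + f / dw +, so + + is a recombinant gamete class with expected frequency r/2 = 0.280/2 = 0.1400.
That is 0.1400 = 14.0% of the progeny.

14.0%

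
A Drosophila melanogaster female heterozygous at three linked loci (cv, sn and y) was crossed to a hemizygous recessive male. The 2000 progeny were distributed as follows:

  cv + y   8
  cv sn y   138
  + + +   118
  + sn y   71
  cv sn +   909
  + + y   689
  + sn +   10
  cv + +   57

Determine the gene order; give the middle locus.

The two most frequent reciprocal classes, + + y and cv sn +, are the parental types, so the F1 was + + y / cv sn +.
The two rarest classes, cv + y and + sn +, are the double crossovers. Comparing them with the parentals, only the cv allele has switched, so cv is the middle locus and the order is y – cv – sn.

cv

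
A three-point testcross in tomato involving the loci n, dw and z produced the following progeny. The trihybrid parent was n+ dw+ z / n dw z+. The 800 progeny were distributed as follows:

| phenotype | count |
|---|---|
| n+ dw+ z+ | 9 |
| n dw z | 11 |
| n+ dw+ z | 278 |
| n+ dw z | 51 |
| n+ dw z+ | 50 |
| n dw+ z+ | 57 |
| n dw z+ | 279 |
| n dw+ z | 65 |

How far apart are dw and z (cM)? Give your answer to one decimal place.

16.0 cM

The two rarest classes, n+ dw+ z+ and n dw z, are the double crossovers. Comparing them with the parentals, only the z allele has switched, so z is the middle locus and the order is n – z – dw.
Crossovers in the z–dw interval produce the single-crossover classes n+ dw z and n dw+ z+ (51 + 57 = 108) plus the double crossovers (20).
RF(z–dw) = (108 + 20) / 800 = 128/800 = 0.1600 → 16.0 cM.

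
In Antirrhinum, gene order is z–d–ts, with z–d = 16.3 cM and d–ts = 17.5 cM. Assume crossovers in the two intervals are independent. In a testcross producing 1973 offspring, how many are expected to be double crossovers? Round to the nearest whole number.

56

Map distances give recombination frequencies of 0.163 and 0.175 for the two intervals.
With no interference, expected double-crossover frequency = 0.163 × 0.175 = 0.02852.
Expected number = 0.02852 × 1973 = 56.28 ≈ 56.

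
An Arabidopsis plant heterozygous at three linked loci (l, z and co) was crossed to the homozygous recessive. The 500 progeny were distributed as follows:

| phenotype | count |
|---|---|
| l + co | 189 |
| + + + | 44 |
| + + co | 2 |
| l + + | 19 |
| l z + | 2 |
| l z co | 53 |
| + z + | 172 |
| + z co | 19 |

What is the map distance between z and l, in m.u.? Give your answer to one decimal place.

20.2 m.u.

The two most frequent reciprocal classes, l + co and + z +, are the parental types, so the F1 was l + co / + z +.
The two rarest classes, + + co and l z +, are the double crossovers. Comparing them with the parentals, only the l allele has switched, so l is the middle locus and the order is co – l – z.
Crossovers in the l–z interval produce the single-crossover classes l z co and + + + (53 + 44 = 97) plus the double crossovers (4).
RF(l–z) = (97 + 4) / 500 = 101/500 = 0.2020 → 20.2 m.u.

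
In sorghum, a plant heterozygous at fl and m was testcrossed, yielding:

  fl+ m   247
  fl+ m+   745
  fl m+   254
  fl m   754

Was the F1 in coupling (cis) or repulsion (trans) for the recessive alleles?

cis

The two most frequent classes are fl+ m+ (745) and fl m (754); these are the parental (non-recombinant) types.
So the F1 carried fl+ m+ on one chromosome and fl m on the other — the recessive alleles are on the same chromosome (cis / coupling).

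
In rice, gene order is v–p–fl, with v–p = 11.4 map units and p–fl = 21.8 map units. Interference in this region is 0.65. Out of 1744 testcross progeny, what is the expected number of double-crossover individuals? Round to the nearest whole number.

Map distances give recombination frequencies of 0.114 and 0.218 for the two intervals.
With interference 0.65 (so coincidence = 0.35), expected double-crossover frequency = 0.114 × 0.218 × 0.35 = 0.00870.
Expected number = 0.00870 × 1744 = 15.17 ≈ 15.

15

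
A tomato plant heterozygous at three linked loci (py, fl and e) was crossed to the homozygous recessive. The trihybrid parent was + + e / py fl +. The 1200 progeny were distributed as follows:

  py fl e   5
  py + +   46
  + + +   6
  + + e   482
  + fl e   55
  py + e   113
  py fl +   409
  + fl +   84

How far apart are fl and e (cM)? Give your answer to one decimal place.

9.3 cM

The two rarest classes, + + + and py fl e, are the double crossovers. Comparing them with the parentals, only the e allele has switched, so e is the middle locus and the order is py – e – fl.
Crossovers in the e–fl interval produce the single-crossover classes + fl e and py + + (55 + 46 = 101) plus the double crossovers (11).
RF(e–fl) = (101 + 11) / 1200 = 112/1200 = 0.0933 → 9.3 cM.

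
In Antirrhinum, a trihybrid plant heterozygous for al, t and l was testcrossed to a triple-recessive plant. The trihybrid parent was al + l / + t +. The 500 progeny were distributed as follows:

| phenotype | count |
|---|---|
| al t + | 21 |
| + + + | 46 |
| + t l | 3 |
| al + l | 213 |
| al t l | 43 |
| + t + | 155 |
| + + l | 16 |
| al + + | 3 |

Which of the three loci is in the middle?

The two rarest classes, al + + and + t l, are the double crossovers. Comparing them with the parentals, only the l allele has switched, so l is the middle locus and the order is t – l – al.

l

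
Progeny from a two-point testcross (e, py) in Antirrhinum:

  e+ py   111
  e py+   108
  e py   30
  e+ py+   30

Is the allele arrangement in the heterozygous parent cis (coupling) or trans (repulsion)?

The two most frequent classes are e+ py (111) and e py+ (108); these are the parental (non-recombinant) types.
So the F1 carried e+ py on one chromosome and e py+ on the other — the recessive alleles are on opposite chromosomes (trans / repulsion).

trans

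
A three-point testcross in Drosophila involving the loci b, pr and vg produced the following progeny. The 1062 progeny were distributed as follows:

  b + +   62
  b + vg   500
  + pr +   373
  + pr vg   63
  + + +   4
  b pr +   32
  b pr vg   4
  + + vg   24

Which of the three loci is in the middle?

pr

The two most frequent reciprocal classes, b + vg and + pr +, are the parental types, so the F1 was b + vg / + pr +.
The two rarest classes, b pr vg and + + +, are the double crossovers. Comparing them with the parentals, only the pr allele has switched, so pr is the middle locus and the order is b – pr – vg.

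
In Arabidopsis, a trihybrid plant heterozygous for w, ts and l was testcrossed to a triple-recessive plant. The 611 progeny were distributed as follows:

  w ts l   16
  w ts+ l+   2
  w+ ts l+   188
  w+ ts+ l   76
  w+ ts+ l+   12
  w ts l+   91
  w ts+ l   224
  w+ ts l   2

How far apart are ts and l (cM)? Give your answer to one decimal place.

5.2 cM

The two most frequent reciprocal classes, w ts+ l and w+ ts l+, are the parental types, so the F1 was w ts+ l / w+ ts l+.
The two rarest classes, w ts+ l+ and w+ ts l, are the double crossovers. Comparing them with the parentals, only the l allele has switched, so l is the middle locus and the order is ts – l – w.
Crossovers in the ts–l interval produce the single-crossover classes w ts l and w+ ts+ l+ (16 + 12 = 28) plus the double crossovers (4).
RF(ts–l) = (28 + 4) / 611 = 32/611 = 0.0524 → 5.2 cM.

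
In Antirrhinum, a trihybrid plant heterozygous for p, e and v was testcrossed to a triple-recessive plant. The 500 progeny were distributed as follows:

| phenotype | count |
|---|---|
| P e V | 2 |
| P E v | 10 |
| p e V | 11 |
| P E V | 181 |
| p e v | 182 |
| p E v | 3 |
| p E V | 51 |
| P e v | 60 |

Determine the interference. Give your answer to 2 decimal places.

0.17

The two most frequent reciprocal classes, p e v and P E V, are the parental types, so the F1 was p e v / P E V.
The two rarest classes, p E v and P e V, are the double crossovers. Comparing them with the parentals, only the e allele has switched, so e is the middle locus and the order is p – e – v.
p–e: (111 + 5)/500 = 0.2320; e–v: (21 + 5)/500 = 0.0520.
Expected DCO frequency = 0.2320 × 0.0520 ≈ 0.01206; observed = 5/500 ≈ 0.01000.
Coefficient of coincidence = 0.01000/0.01206 ≈ 0.83; interference = 1 − 0.83 = 0.17.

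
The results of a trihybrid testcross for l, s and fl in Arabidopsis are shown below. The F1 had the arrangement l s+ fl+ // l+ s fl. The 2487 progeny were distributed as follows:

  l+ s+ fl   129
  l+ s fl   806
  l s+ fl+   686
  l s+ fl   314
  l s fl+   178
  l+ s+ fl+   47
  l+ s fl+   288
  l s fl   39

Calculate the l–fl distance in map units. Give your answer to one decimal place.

27.7 map units

The two rarest classes, l+ s+ fl+ and l s fl, are the double crossovers. Comparing them with the parentals, only the l allele has switched, so l is the middle locus and the order is s – l – fl.
Crossovers in the l–fl interval produce the single-crossover classes l s+ fl and l+ s fl+ (314 + 288 = 602) plus the double crossovers (86).
RF(l–fl) = (602 + 86) / 2487 = 688/2487 = 0.2766 → 27.7 map units.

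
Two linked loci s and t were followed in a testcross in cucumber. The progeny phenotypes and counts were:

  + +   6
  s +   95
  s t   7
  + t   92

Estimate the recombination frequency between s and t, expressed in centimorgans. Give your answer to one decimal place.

The two most frequent classes, + t (92) and s + (95), are the parental types, so the F1 was + t / s +.
The recombinant classes are + + and s t: 6 + 7 = 13.
Recombination frequency = 13/200 = 0.0650 ≈ 6.5%, i.e. 6.5 centimorgans.

6.5 centimorgans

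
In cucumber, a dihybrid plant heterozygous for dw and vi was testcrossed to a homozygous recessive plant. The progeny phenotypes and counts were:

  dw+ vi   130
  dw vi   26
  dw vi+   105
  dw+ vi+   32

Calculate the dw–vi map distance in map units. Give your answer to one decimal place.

19.8 map units

The two most frequent classes, dw+ vi (130) and dw vi+ (105), are the parental types, so the F1 was dw+ vi / dw vi+.
The recombinant classes are dw+ vi+ and dw vi: 32 + 26 = 58.
Recombination frequency = 58/293 = 0.1980 ≈ 19.8%, i.e. 19.8 map units.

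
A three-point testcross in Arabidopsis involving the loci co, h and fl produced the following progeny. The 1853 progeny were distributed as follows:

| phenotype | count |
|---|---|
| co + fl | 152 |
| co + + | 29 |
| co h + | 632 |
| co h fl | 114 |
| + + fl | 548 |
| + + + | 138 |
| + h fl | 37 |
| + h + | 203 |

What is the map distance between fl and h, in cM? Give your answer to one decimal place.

17.2 cM

The two most frequent reciprocal classes, + + fl and co h +, are the parental types, so the F1 was + + fl / co h +.
The two rarest classes, + h fl and co + +, are the double crossovers. Comparing them with the parentals, only the h allele has switched, so h is the middle locus and the order is co – h – fl.
Crossovers in the h–fl interval produce the single-crossover classes + + + and co h fl (138 + 114 = 252) plus the double crossovers (66).
RF(h–fl) = (252 + 66) / 1853 = 318/1853 = 0.1716 → 17.2 cM.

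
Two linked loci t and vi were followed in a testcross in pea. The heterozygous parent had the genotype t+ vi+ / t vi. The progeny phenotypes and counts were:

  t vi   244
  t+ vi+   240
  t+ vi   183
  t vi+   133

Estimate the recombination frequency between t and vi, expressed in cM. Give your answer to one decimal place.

39.5 cM

The recombinant classes are t+ vi and t vi+: 183 + 133 = 316.
Recombination frequency = 316/800 = 0.3950 ≈ 39.5%, i.e. 39.5 cM.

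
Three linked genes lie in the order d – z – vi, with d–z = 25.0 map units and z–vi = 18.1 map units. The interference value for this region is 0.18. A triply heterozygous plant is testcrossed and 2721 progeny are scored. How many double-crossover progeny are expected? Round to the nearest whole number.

Map distances give recombination frequencies of 0.250 and 0.181 for the two intervals.
With interference 0.18 (so coincidence = 0.82), expected double-crossover frequency = 0.250 × 0.181 × 0.82 = 0.03711.
Expected number = 0.03711 × 2721 = 100.96 ≈ 101.

101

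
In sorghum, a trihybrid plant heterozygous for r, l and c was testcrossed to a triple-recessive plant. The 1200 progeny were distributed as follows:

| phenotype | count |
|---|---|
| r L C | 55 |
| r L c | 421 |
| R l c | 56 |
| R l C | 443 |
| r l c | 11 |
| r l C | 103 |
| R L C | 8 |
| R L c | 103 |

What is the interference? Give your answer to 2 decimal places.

The two most frequent reciprocal classes, r L c and R l C, are the parental types, so the F1 was r L c / R l C.
The two rarest classes, r l c and R L C, are the double crossovers. Comparing them with the parentals, only the l allele has switched, so l is the middle locus and the order is r – l – c.
r–l: (206 + 19)/1200 = 0.1875; l–c: (111 + 19)/1200 = 0.1083.
Expected DCO frequency = 0.1875 × 0.1083 ≈ 0.02031; observed = 19/1200 ≈ 0.01583.
Coefficient of coincidence = 0.01583/0.02031 ≈ 0.78; interference = 1 − 0.78 = 0.22.

0.22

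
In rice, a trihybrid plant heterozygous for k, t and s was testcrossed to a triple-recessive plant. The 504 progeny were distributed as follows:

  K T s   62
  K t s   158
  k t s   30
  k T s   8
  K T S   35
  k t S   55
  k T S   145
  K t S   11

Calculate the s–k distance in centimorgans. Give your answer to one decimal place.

16.7 centimorgans

The two most frequent reciprocal classes, k T S and K t s, are the parental types, so the F1 was k T S / K t s.
The two rarest classes, k T s and K t S, are the double crossovers. Comparing them with the parentals, only the s allele has switched, so s is the middle locus and the order is t – s – k.
Crossovers in the s–k interval produce the single-crossover classes K T S and k t s (35 + 30 = 65) plus the double crossovers (19).
RF(s–k) = (65 + 19) / 504 = 84/504 = 0.1667 → 16.7 centimorgans.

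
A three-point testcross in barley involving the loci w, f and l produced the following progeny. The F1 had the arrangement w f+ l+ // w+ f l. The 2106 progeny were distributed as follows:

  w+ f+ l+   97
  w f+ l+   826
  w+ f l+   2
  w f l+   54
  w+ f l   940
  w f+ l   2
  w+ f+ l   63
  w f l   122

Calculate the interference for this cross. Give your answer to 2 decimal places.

0.69

The two rarest classes, w f+ l and w+ f l+, are the double crossovers. Comparing them with the parentals, only the l allele has switched, so l is the middle locus and the order is f – l – w.
f–l: (117 + 4)/2106 = 0.0575; l–w: (219 + 4)/2106 = 0.1059.
Expected DCO frequency = 0.0575 × 0.1059 ≈ 0.00609; observed = 4/2106 ≈ 0.00190.
Coefficient of coincidence = 0.00190/0.00609 ≈ 0.31; interference = 1 − 0.31 = 0.69.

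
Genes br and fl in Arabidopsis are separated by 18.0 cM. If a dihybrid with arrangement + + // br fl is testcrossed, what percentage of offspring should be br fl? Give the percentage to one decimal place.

A map distance of 18.0 cM corresponds to a recombination frequency of 0.180.
The F1 is + + / br fl, so br fl is a parental gamete class with expected frequency (1 − r)/2 = 0.820/2 = 0.4100.
That is 0.4100 = 41.0% of the progeny.

41.0%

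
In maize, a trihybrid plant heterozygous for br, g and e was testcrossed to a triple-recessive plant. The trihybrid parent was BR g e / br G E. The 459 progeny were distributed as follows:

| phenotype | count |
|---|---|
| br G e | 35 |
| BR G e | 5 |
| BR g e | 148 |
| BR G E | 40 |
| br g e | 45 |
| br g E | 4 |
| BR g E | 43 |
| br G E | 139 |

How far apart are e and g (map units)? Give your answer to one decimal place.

The two rarest classes, BR G e and br g E, are the double crossovers. Comparing them with the parentals, only the g allele has switched, so g is the middle locus and the order is br – g – e.
Crossovers in the g–e interval produce the single-crossover classes BR g E and br G e (43 + 35 = 78) plus the double crossovers (9).
RF(g–e) = (78 + 9) / 459 = 87/459 = 0.1895 → 19.0 map units.

19.0 map units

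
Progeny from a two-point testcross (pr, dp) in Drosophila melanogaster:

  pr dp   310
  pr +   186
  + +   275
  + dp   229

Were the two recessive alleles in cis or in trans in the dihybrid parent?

cis

The two most frequent classes are + + (275) and pr dp (310); these are the parental (non-recombinant) types.
So the F1 carried + + on one chromosome and pr dp on the other — the recessive alleles are on the same chromosome (cis / coupling).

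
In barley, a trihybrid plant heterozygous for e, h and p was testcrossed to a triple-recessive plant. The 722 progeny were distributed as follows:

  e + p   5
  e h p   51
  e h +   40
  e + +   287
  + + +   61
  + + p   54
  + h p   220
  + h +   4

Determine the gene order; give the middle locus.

p

The two most frequent reciprocal classes, e + + and + h p, are the parental types, so the F1 was e + + / + h p.
The two rarest classes, e + p and + h +, are the double crossovers. Comparing them with the parentals, only the p allele has switched, so p is the middle locus and the order is e – p – h.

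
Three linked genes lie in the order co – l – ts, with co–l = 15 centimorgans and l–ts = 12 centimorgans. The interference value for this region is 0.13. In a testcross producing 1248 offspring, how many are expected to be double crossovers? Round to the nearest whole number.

Map distances give recombination frequencies of 0.150 and 0.120 for the two intervals.
With interference 0.13 (so coincidence = 0.87), expected double-crossover frequency = 0.150 × 0.120 × 0.87 = 0.01566.
Expected number = 0.01566 × 1248 = 19.54 ≈ 20.

20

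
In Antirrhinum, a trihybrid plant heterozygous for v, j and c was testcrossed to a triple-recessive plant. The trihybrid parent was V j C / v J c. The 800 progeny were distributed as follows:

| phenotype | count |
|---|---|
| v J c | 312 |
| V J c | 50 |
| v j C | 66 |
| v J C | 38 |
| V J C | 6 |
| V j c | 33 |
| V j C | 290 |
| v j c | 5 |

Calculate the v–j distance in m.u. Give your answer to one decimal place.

The two rarest classes, V J C and v j c, are the double crossovers. Comparing them with the parentals, only the j allele has switched, so j is the middle locus and the order is c – j – v.
Crossovers in the j–v interval produce the single-crossover classes v j C and V J c (66 + 50 = 116) plus the double crossovers (11).
RF(j–v) = (116 + 11) / 800 = 127/800 = 0.1588 → 15.9 m.u.

15.9 m.u.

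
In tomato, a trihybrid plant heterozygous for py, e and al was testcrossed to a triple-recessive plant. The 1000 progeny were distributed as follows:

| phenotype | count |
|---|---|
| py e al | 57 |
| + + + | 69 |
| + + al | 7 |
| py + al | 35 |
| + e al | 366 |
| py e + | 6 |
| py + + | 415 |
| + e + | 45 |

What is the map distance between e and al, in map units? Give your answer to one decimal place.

The two most frequent reciprocal classes, py + + and + e al, are the parental types, so the F1 was py + + / + e al.
The two rarest classes, py e + and + + al, are the double crossovers. Comparing them with the parentals, only the e allele has switched, so e is the middle locus and the order is py – e – al.
Crossovers in the e–al interval produce the single-crossover classes py + al and + e + (35 + 45 = 80) plus the double crossovers (13).
RF(e–al) = (80 + 13) / 1000 = 93/1000 = 0.0930 → 9.3 map units.

9.3 map units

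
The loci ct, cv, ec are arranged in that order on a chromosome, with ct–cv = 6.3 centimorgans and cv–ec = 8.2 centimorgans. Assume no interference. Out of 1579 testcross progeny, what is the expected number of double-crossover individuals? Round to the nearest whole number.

8

Map distances give recombination frequencies of 0.063 and 0.082 for the two intervals.
With no interference, expected double-crossover frequency = 0.063 × 0.082 = 0.00517.
Expected number = 0.00517 × 1579 = 8.16 ≈ 8.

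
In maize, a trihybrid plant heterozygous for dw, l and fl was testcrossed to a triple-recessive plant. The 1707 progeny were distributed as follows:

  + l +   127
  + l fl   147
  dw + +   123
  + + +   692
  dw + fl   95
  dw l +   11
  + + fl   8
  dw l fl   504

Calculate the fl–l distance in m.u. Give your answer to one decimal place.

The two most frequent reciprocal classes, + + + and dw l fl, are the parental types, so the F1 was + + + / dw l fl.
The two rarest classes, + + fl and dw l +, are the double crossovers. Comparing them with the parentals, only the fl allele has switched, so fl is the middle locus and the order is dw – fl – l.
Crossovers in the fl–l interval produce the single-crossover classes + l + and dw + fl (127 + 95 = 222) plus the double crossovers (19).
RF(fl–l) = (222 + 19) / 1707 = 241/1707 = 0.1412 → 14.1 m.u.

14.1 m.u.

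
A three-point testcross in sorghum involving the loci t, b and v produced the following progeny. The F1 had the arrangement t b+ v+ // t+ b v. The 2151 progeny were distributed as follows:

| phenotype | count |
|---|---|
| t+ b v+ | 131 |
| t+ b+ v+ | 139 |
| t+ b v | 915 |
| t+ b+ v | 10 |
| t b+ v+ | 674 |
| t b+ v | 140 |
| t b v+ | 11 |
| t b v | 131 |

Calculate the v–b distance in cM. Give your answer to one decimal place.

13.6 cM

The two rarest classes, t b v+ and t+ b+ v, are the double crossovers. Comparing them with the parentals, only the b allele has switched, so b is the middle locus and the order is v – b – t.
Crossovers in the v–b interval produce the single-crossover classes t b+ v and t+ b v+ (140 + 131 = 271) plus the double crossovers (21).
RF(v–b) = (271 + 21) / 2151 = 292/2151 = 0.1358 → 13.6 cM.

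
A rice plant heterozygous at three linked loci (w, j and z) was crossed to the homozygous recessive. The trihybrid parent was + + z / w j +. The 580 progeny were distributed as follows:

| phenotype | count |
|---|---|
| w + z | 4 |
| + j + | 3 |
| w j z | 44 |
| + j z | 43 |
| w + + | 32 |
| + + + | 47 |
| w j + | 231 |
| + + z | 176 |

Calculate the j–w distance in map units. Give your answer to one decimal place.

The two rarest classes, w + z and + j +, are the double crossovers. Comparing them with the parentals, only the w allele has switched, so w is the middle locus and the order is j – w – z.
Crossovers in the j–w interval produce the single-crossover classes + j z and w + + (43 + 32 = 75) plus the double crossovers (7).
RF(j–w) = (75 + 7) / 580 = 82/580 = 0.1414 → 14.1 map units.

14.1 map units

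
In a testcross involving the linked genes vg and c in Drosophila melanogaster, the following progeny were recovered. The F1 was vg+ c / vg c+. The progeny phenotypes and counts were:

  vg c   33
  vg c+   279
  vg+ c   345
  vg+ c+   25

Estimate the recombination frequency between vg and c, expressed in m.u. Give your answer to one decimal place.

The recombinant classes are vg+ c+ and vg c: 25 + 33 = 58.
Recombination frequency = 58/682 = 0.0850 ≈ 8.5%, i.e. 8.5 m.u.

8.5 m.u.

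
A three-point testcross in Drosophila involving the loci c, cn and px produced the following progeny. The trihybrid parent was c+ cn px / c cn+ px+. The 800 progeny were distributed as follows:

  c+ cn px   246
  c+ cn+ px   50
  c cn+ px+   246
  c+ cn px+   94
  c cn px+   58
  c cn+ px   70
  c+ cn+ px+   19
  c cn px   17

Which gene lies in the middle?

The two rarest classes, c cn px and c+ cn+ px+, are the double crossovers. Comparing them with the parentals, only the c allele has switched, so c is the middle locus and the order is cn – c – px.

c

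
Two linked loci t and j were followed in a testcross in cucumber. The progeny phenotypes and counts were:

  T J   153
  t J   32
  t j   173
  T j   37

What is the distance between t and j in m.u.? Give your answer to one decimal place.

17.5 m.u.

The two most frequent classes, T J (153) and t j (173), are the parental types, so the F1 was T J / t j.
The recombinant classes are T j and t J: 37 + 32 = 69.
Recombination frequency = 69/395 = 0.1747 ≈ 17.5%, i.e. 17.5 m.u.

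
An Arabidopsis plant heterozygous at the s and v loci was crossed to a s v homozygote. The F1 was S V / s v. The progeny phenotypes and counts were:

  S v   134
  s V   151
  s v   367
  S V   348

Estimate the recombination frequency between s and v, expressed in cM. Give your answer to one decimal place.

The recombinant classes are S v and s V: 134 + 151 = 285.
Recombination frequency = 285/1000 = 0.2850 ≈ 28.5%, i.e. 28.5 cM.

28.5 cM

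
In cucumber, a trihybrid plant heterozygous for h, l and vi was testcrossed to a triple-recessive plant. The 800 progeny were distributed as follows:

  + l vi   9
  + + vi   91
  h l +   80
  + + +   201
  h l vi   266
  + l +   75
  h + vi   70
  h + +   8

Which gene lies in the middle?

The two most frequent reciprocal classes, + + + and h l vi, are the parental types, so the F1 was + + + / h l vi.
The two rarest classes, h + + and + l vi, are the double crossovers. Comparing them with the parentals, only the h allele has switched, so h is the middle locus and the order is vi – h – l.

h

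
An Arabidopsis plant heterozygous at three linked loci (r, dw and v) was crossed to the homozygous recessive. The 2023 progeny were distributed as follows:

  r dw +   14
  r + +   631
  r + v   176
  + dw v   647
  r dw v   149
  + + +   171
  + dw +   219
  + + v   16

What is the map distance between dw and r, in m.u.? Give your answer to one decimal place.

17.3 m.u.

The two most frequent reciprocal classes, + dw v and r + +, are the parental types, so the F1 was + dw v / r + +.
The two rarest classes, + + v and r dw +, are the double crossovers. Comparing them with the parentals, only the dw allele has switched, so dw is the middle locus and the order is v – dw – r.
Crossovers in the dw–r interval produce the single-crossover classes r dw v and + + + (149 + 171 = 320) plus the double crossovers (30).
RF(dw–r) = (320 + 30) / 2023 = 350/2023 = 0.1730 → 17.3 m.u.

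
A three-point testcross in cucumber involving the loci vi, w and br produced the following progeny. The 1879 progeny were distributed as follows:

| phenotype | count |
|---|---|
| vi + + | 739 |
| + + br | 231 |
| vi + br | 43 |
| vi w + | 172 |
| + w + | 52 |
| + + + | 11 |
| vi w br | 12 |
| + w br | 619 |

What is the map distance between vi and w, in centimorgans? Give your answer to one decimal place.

22.7 centimorgans

The two most frequent reciprocal classes, + w br and vi + +, are the parental types, so the F1 was + w br / vi + +.
The two rarest classes, vi w br and + + +, are the double crossovers. Comparing them with the parentals, only the vi allele has switched, so vi is the middle locus and the order is w – vi – br.
Crossovers in the w–vi interval produce the single-crossover classes + + br and vi w + (231 + 172 = 403) plus the double crossovers (23).
RF(w–vi) = (403 + 23) / 1879 = 426/1879 = 0.2267 → 22.7 centimorgans.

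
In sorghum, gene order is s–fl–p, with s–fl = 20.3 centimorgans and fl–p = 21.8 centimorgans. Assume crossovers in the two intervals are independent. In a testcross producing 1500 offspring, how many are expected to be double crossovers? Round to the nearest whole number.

Map distances give recombination frequencies of 0.203 and 0.218 for the two intervals.
With no interference, expected double-crossover frequency = 0.203 × 0.218 = 0.04425.
Expected number = 0.04425 × 1500 = 66.38 ≈ 66.

66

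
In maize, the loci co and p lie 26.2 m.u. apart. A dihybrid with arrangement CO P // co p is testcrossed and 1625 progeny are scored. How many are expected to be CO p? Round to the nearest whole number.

213

A map distance of 26.2 m.u. corresponds to a recombination frequency of 0.262.
The F1 is CO P / co p, so CO p is a recombinant gamete class with expected frequency r/2 = 0.262/2 = 0.1310.
Expected number = 0.1310 × 1625 = 212.88 ≈ 213.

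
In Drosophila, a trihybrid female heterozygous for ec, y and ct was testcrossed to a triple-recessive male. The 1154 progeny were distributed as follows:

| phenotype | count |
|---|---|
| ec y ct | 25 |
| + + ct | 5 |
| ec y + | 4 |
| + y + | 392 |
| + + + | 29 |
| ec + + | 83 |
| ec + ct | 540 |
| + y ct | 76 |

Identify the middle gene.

ec

The two most frequent reciprocal classes, + y + and ec + ct, are the parental types, so the F1 was + y + / ec + ct.
The two rarest classes, ec y + and + + ct, are the double crossovers. Comparing them with the parentals, only the ec allele has switched, so ec is the middle locus and the order is y – ec – ct.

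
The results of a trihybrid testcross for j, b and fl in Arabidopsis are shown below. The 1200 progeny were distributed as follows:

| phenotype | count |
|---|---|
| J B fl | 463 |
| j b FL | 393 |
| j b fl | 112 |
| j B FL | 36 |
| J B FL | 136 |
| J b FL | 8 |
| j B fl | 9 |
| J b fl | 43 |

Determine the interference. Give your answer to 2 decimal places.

0.20

The two most frequent reciprocal classes, J B fl and j b FL, are the parental types, so the F1 was J B fl / j b FL.
The two rarest classes, j B fl and J b FL, are the double crossovers. Comparing them with the parentals, only the j allele has switched, so j is the middle locus and the order is fl – j – b.
fl–j: (248 + 17)/1200 = 0.2208; j–b: (79 + 17)/1200 = 0.0800.
Expected DCO frequency = 0.2208 × 0.0800 ≈ 0.01766; observed = 17/1200 ≈ 0.01417.
Coefficient of coincidence = 0.01417/0.01766 ≈ 0.80; interference = 1 − 0.80 = 0.20.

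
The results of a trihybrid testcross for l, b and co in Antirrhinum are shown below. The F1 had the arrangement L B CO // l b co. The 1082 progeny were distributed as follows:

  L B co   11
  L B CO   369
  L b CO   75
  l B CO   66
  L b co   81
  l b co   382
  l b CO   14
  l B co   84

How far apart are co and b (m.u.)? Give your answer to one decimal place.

The two rarest classes, L B co and l b CO, are the double crossovers. Comparing them with the parentals, only the co allele has switched, so co is the middle locus and the order is l – co – b.
Crossovers in the co–b interval produce the single-crossover classes L b CO and l B co (75 + 84 = 159) plus the double crossovers (25).
RF(co–b) = (159 + 25) / 1082 = 184/1082 = 0.1701 → 17.0 m.u.

17.0 m.u.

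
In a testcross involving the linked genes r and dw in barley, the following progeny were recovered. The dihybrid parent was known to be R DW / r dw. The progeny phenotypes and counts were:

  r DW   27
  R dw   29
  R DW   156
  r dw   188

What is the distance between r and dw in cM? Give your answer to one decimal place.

The recombinant classes are R dw and r DW: 29 + 27 = 56.
Recombination frequency = 56/400 = 0.1400 ≈ 14.0%, i.e. 14.0 cM.

14.0 cM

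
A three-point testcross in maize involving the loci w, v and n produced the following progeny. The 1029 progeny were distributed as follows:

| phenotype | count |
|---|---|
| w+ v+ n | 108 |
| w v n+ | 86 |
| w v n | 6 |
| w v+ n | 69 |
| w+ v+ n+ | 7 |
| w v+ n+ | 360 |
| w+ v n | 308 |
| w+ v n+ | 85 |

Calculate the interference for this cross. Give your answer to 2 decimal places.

The two most frequent reciprocal classes, w+ v n and w v+ n+, are the parental types, so the F1 was w+ v n / w v+ n+.
The two rarest classes, w v n and w+ v+ n+, are the double crossovers. Comparing them with the parentals, only the w allele has switched, so w is the middle locus and the order is v – w – n.
v–w: (194 + 13)/1029 = 0.2012; w–n: (154 + 13)/1029 = 0.1623.
Expected DCO frequency = 0.2012 × 0.1623 ≈ 0.03265; observed = 13/1029 ≈ 0.01263.
Coefficient of coincidence = 0.01263/0.03265 ≈ 0.39; interference = 1 − 0.39 = 0.61.

0.61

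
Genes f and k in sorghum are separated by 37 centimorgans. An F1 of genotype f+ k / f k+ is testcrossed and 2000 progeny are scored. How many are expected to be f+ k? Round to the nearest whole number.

A map distance of 37 centimorgans corresponds to a recombination frequency of 0.370.
The F1 is f+ k / f k+, so f+ k is a parental gamete class with expected frequency (1 − r)/2 = 0.630/2 = 0.3150.
Expected number = 0.3150 × 2000 = 630.00 ≈ 630.

630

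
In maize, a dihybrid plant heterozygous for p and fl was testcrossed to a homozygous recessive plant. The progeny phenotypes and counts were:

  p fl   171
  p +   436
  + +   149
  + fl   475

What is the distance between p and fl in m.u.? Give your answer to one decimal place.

The two most frequent classes, + fl (475) and p + (436), are the parental types, so the F1 was + fl / p +.
The recombinant classes are + + and p fl: 149 + 171 = 320.
Recombination frequency = 320/1231 = 0.2600 ≈ 26.0%, i.e. 26.0 m.u.

26.0 m.u.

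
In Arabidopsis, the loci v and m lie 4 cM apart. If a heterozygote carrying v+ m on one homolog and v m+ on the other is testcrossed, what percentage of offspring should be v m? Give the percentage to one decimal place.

2.0%

A map distance of 4 cM corresponds to a recombination frequency of 0.040.
The F1 is v+ m / v m+, so v m is a recombinant gamete class with expected frequency r/2 = 0.040/2 = 0.0200.
That is 0.0200 = 2.0% of the progeny.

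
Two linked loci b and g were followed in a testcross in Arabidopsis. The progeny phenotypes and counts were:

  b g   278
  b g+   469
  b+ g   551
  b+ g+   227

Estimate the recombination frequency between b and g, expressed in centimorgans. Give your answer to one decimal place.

The two most frequent classes, b+ g (551) and b g+ (469), are the parental types, so the F1 was b+ g / b g+.
The recombinant classes are b+ g+ and b g: 227 + 278 = 505.
Recombination frequency = 505/1525 = 0.3311 ≈ 33.1%, i.e. 33.1 centimorgans.

33.1 centimorgans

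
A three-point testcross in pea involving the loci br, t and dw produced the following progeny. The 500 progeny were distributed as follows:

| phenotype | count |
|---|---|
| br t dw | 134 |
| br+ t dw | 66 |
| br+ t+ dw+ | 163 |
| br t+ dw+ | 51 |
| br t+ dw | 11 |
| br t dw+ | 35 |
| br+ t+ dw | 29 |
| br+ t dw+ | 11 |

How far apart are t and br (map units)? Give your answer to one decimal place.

The two most frequent reciprocal classes, br+ t+ dw+ and br t dw, are the parental types, so the F1 was br+ t+ dw+ / br t dw.
The two rarest classes, br+ t dw+ and br t+ dw, are the double crossovers. Comparing them with the parentals, only the t allele has switched, so t is the middle locus and the order is dw – t – br.
Crossovers in the t–br interval produce the single-crossover classes br t+ dw+ and br+ t dw (51 + 66 = 117) plus the double crossovers (22).
RF(t–br) = (117 + 22) / 500 = 139/500 = 0.2780 → 27.8 map units.

27.8 map units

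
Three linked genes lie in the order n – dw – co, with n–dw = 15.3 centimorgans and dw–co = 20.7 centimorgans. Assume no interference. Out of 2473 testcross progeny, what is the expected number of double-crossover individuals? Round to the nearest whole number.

78

Map distances give recombination frequencies of 0.153 and 0.207 for the two intervals.
With no interference, expected double-crossover frequency = 0.153 × 0.207 = 0.03167.
Expected number = 0.03167 × 2473 = 78.32 ≈ 78.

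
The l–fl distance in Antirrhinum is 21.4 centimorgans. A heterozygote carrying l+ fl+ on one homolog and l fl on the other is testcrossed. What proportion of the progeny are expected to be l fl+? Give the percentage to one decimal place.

10.7%

A map distance of 21.4 centimorgans corresponds to a recombination frequency of 0.214.
The F1 is l+ fl+ / l fl, so l fl+ is a recombinant gamete class with expected frequency r/2 = 0.214/2 = 0.1070.
That is 0.1070 = 10.7% of the progeny.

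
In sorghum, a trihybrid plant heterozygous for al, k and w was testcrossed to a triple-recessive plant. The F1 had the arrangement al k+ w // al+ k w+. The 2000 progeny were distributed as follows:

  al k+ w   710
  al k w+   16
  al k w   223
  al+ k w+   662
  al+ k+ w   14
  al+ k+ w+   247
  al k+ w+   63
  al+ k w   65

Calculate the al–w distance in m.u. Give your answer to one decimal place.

The two rarest classes, al+ k+ w and al k w+, are the double crossovers. Comparing them with the parentals, only the al allele has switched, so al is the middle locus and the order is k – al – w.
Crossovers in the al–w interval produce the single-crossover classes al k+ w+ and al+ k w (63 + 65 = 128) plus the double crossovers (30).
RF(al–w) = (128 + 30) / 2000 = 158/2000 = 0.0790 → 7.9 m.u.

7.9 m.u.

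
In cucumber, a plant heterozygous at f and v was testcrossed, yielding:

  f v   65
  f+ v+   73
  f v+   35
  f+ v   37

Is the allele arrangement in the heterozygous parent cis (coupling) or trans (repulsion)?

The two most frequent classes are f+ v+ (73) and f v (65); these are the parental (non-recombinant) types.
So the F1 carried f+ v+ on one chromosome and f v on the other — the recessive alleles are on the same chromosome (cis / coupling).

cis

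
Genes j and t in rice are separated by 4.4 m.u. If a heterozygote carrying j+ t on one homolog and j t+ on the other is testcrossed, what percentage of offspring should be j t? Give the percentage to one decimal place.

A map distance of 4.4 m.u. corresponds to a recombination frequency of 0.044.
The F1 is j+ t / j t+, so j t is a recombinant gamete class with expected frequency r/2 = 0.044/2 = 0.0220.
That is 0.0220 = 2.2% of the progeny.

2.2%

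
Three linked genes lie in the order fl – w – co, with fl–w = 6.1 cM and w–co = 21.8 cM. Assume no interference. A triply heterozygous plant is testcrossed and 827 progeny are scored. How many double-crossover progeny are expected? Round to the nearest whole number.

11

Map distances give recombination frequencies of 0.061 and 0.218 for the two intervals.
With no interference, expected double-crossover frequency = 0.061 × 0.218 = 0.01330.
Expected number = 0.01330 × 827 = 11.00 ≈ 11.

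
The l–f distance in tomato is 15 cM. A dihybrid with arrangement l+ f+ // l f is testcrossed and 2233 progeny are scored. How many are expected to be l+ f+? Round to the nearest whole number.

A map distance of 15 cM corresponds to a recombination frequency of 0.150.
The F1 is l+ f+ / l f, so l+ f+ is a parental gamete class with expected frequency (1 − r)/2 = 0.850/2 = 0.4250.
Expected number = 0.4250 × 2233 = 949.02 ≈ 949.

949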